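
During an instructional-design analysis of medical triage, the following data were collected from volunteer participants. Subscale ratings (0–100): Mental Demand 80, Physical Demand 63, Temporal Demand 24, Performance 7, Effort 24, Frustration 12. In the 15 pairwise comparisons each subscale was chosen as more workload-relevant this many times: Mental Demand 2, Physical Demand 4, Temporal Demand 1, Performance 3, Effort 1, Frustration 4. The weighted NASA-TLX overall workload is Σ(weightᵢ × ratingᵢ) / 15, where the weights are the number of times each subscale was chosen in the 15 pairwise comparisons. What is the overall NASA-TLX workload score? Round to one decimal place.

35.3

The tallies are the weights (they sum to 15).
Weighted sum = 2·80 + 4·63 + 1·24 + 3·7 + 1·24 + 4·12
            = 160 + 252 + 24 + 21 + 24 + 48 = 529.
Overall workload = 529 / 15 = 35.2667 ≈ 35.3.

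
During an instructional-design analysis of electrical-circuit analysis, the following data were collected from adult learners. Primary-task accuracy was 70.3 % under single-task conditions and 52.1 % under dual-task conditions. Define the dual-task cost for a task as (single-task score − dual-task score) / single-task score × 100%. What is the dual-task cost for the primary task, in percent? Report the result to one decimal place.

Cost = (70.3 − 52.1) / 70.3 × 100%
     = 18.2000 / 70.3 × 100% = 25.8890%.
≈ 25.9%.

25.9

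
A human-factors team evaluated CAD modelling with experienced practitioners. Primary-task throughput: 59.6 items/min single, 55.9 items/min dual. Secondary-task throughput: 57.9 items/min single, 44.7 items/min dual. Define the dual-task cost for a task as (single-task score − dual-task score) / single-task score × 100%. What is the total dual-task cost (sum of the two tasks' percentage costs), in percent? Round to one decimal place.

Primary cost = (59.6 − 55.9) / 59.6 × 100% = 6.2081%.
Secondary cost = (57.9 − 44.7) / 57.9 × 100% = 22.7979%.
Total = 6.2081% + 22.7979% = 29.0060% ≈ 29.0%.

29.0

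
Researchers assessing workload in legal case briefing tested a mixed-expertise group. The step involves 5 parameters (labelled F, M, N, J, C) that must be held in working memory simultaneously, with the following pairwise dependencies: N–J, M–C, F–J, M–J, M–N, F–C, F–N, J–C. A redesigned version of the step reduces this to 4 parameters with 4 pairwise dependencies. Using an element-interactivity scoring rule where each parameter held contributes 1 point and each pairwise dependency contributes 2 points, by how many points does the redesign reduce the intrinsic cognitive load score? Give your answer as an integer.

Original: 5 × 1 + 8 × 2 = 5 + 16 = 21.
Redesigned: 4 × 1 + 4 × 2 = 4 + 8 = 12.
Reduction = 21 − 12 = 9.

9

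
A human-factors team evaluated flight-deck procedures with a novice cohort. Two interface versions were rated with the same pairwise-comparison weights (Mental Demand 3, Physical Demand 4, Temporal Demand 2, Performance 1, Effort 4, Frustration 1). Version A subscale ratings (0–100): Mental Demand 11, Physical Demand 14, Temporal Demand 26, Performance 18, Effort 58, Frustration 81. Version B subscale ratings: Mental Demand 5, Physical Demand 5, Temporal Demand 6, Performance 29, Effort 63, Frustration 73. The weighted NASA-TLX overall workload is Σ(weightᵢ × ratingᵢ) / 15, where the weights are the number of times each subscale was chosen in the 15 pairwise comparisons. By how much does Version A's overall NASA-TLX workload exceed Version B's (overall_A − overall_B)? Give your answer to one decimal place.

4.7

Version A weighted sum = 3·11 + 4·14 + 2·26 + 1·18 + 4·58 + 1·81 = 33 + 56 + 52 + 18 + 232 + 81 = 472; overall_A = 472/15 = 31.4667.
Version B weighted sum = 3·5 + 4·5 + 2·6 + 1·29 + 4·63 + 1·73 = 15 + 20 + 12 + 29 + 252 + 73 = 401; overall_B = 401/15 = 26.7333.
Difference = 31.4667 − 26.7333 = 4.7334 ≈ 4.7.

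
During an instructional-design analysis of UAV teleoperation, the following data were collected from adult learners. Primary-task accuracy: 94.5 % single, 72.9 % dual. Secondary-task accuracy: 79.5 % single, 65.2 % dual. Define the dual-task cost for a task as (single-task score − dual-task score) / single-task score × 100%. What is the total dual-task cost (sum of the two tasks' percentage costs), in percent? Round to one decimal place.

40.8

Primary cost = (94.5 − 72.9) / 94.5 × 100% = 22.8571%.
Secondary cost = (79.5 − 65.2) / 79.5 × 100% = 17.9874%.
Total = 22.8571% + 17.9874% = 40.8445% ≈ 40.8%.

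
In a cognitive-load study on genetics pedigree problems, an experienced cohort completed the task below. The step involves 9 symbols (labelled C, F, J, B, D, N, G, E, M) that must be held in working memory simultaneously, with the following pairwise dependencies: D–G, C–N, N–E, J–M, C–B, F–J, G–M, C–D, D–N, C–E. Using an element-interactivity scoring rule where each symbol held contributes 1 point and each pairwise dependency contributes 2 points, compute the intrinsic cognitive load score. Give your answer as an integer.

Count of symbols held simultaneously: 9.
Count of pairwise dependencies listed: 10.
Element contribution: 9 × 1 = 9.
Interaction contribution: 10 × 2 = 20.
Intrinsic load = 9 + 20 = 29.

29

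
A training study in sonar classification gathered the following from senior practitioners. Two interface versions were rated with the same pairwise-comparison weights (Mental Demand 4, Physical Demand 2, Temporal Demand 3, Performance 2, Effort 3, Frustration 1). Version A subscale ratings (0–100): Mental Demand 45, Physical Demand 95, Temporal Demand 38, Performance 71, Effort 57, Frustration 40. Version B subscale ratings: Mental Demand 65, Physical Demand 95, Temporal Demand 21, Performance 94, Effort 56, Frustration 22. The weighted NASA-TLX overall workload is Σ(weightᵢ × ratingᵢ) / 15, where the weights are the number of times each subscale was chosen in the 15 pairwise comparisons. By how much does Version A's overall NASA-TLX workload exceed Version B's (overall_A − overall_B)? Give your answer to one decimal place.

Version A weighted sum = 4·45 + 2·95 + 3·38 + 2·71 + 3·57 + 1·40 = 180 + 190 + 114 + 142 + 171 + 40 = 837; overall_A = 837/15 = 55.8000.
Version B weighted sum = 4·65 + 2·95 + 3·21 + 2·94 + 3·56 + 1·22 = 260 + 190 + 63 + 188 + 168 + 22 = 891; overall_B = 891/15 = 59.4000.
Difference = 55.8000 − 59.4000 = -3.6000 ≈ -3.6.

-3.6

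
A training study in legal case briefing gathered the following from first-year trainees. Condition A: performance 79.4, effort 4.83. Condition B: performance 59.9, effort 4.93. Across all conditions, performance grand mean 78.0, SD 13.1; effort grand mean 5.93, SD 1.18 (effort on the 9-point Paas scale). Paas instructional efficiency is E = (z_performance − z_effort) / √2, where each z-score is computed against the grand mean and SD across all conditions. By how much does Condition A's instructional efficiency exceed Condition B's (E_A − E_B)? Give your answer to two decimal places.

1.11

Condition A: z_P = (79.4 − 78.0)/13.1 = 0.1069; z_E = (4.83 − 5.93)/1.18 = -0.9322; E_A = (0.1069 − (-0.9322))/√2 = 0.7348.
Condition B: z_P = (59.9 − 78.0)/13.1 = -1.3817; z_E = (4.93 − 5.93)/1.18 = -0.8475; E_B = (-1.3817 − (-0.8475))/√2 = -0.3777.
E_A − E_B = 0.7348 − (-0.3777) = 1.1125 ≈ 1.11.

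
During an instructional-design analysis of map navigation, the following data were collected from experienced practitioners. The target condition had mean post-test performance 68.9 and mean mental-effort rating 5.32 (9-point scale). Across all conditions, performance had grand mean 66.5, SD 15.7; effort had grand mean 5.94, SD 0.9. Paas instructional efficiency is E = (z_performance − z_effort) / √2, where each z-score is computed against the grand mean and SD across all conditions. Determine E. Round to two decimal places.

0.60

z_performance = (68.9 − 66.5) / 15.7 = 2.4000 / 15.7 = 0.1529.
z_effort = (5.32 − 5.94) / 0.9 = -0.6200 / 0.9 = -0.6889.
z_P − z_E = 0.1529 − (-0.6889) = 0.8418.
E = 0.8418 / √2 = 0.8418 / 1.41421 = 0.5952 ≈ 0.60.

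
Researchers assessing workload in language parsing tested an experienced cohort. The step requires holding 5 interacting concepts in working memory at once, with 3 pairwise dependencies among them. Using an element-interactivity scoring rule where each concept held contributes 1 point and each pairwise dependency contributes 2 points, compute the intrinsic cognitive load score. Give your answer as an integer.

11

Element contribution: 5 × 1 = 5.
Interaction contribution: 3 × 2 = 6.
Intrinsic load = 5 + 6 = 11.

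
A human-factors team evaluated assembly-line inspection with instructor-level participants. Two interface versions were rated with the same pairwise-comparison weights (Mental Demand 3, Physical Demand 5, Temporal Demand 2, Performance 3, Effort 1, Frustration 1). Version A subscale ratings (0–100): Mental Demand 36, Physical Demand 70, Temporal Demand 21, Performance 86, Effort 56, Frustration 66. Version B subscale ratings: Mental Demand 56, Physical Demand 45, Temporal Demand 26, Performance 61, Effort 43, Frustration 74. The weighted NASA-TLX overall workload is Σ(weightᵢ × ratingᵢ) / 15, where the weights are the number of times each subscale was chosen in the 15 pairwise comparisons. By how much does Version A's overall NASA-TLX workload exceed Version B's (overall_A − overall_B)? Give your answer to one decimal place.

9.0

Version A weighted sum = 3·36 + 5·70 + 2·21 + 3·86 + 1·56 + 1·66 = 108 + 350 + 42 + 258 + 56 + 66 = 880; overall_A = 880/15 = 58.6667.
Version B weighted sum = 3·56 + 5·45 + 2·26 + 3·61 + 1·43 + 1·74 = 168 + 225 + 52 + 183 + 43 + 74 = 745; overall_B = 745/15 = 49.6667.
Difference = 58.6667 − 49.6667 = 9.0000 ≈ 9.0.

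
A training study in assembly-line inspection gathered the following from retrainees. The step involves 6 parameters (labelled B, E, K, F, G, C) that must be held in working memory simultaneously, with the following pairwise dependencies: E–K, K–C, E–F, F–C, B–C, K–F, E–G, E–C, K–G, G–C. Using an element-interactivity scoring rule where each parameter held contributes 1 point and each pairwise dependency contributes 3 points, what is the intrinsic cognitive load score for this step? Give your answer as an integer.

Count of parameters held simultaneously: 6.
Count of pairwise dependencies listed: 10.
Element contribution: 6 × 1 = 6.
Interaction contribution: 10 × 3 = 30.
Intrinsic load = 6 + 30 = 36.

36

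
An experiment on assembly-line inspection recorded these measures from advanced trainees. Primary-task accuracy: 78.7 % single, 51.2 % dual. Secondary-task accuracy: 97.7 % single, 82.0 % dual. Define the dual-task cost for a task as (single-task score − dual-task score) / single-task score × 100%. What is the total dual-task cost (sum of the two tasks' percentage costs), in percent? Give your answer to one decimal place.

Primary cost = (78.7 − 51.2) / 78.7 × 100% = 34.9428%.
Secondary cost = (97.7 − 82.0) / 97.7 × 100% = 16.0696%.
Total = 34.9428% + 16.0696% = 51.0124% ≈ 51.0%.

51.0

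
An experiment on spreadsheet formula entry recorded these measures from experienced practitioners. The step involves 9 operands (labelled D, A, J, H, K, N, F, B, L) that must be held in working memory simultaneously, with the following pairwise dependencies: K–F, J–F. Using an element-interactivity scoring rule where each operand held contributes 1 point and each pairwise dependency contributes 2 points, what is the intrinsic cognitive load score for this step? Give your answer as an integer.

13

Count of operands held simultaneously: 9.
Count of pairwise dependencies listed: 2.
Element contribution: 9 × 1 = 9.
Interaction contribution: 2 × 2 = 4.
Intrinsic load = 9 + 4 = 13.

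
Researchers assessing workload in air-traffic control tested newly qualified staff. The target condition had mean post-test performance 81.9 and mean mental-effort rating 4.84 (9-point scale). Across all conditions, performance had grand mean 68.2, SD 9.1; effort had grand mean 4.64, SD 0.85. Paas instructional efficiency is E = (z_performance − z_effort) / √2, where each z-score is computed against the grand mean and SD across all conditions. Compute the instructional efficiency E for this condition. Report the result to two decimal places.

0.90

z_performance = (81.9 − 68.2) / 9.1 = 13.7000 / 9.1 = 1.5055.
z_effort = (4.84 − 4.64) / 0.85 = 0.2000 / 0.85 = 0.2353.
z_P − z_E = 1.5055 − 0.2353 = 1.2702.
E = 1.2702 / √2 = 1.2702 / 1.41421 = 0.8982 ≈ 0.90.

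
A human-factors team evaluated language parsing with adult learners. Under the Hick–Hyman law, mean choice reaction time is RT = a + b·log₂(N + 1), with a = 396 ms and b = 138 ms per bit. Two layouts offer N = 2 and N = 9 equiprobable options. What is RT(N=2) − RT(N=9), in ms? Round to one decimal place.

RT(2) = 396 + 138·log₂(3) = 396 + 138·1.5850 = 614.7300 ms.
RT(9) = 396 + 138·log₂(10) = 396 + 138·3.3219 = 854.4222 ms.
Difference = 614.7300 − 854.4222 = -239.6922 ≈ -239.7 ms.

-239.7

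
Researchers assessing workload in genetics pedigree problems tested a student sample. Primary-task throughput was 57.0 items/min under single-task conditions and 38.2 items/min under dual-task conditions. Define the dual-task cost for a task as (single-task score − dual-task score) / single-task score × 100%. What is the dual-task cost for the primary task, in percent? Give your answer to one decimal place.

33.0

Cost = (57.0 − 38.2) / 57.0 × 100%
     = 18.8000 / 57.0 × 100% = 32.9825%.
≈ 33.0%.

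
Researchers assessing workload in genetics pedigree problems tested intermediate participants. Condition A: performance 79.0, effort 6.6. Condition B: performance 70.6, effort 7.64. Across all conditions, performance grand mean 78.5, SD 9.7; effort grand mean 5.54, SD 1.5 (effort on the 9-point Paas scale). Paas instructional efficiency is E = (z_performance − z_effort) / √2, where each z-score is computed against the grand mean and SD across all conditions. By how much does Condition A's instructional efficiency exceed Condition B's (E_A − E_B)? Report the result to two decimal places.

Condition A: z_P = (79.0 − 78.5)/9.7 = 0.0515; z_E = (6.6 − 5.54)/1.5 = 0.7067; E_A = (0.0515 − 0.7067)/√2 = -0.4633.
Condition B: z_P = (70.6 − 78.5)/9.7 = -0.8144; z_E = (7.64 − 5.54)/1.5 = 1.4000; E_B = (-0.8144 − 1.4000)/√2 = -1.5658.
E_A − E_B = -0.4633 − (-1.5658) = 1.1025 ≈ 1.10.

1.10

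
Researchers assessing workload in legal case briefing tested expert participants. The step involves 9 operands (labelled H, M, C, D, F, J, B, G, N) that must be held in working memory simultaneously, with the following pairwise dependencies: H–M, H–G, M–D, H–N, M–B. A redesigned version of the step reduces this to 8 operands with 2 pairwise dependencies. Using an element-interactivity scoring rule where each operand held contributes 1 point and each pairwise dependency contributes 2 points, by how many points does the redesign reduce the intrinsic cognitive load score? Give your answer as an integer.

Original: 9 × 1 + 5 × 2 = 9 + 10 = 19.
Redesigned: 8 × 1 + 2 × 2 = 8 + 4 = 12.
Reduction = 19 − 12 = 7.

7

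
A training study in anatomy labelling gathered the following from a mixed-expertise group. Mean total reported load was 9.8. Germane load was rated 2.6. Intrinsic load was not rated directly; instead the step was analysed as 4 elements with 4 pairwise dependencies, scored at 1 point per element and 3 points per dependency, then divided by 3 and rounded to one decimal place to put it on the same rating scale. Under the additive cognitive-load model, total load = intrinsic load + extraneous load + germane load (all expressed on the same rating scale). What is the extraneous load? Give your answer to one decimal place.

Intrinsic (element-interactivity): (4 × 1 + 4 × 3) / 3 = 16 / 3 = 5.3333 → 5.3.
extraneous load = total − intrinsic − germane
             = 9.8 − 5.3 − 2.6 = 1.9.

1.9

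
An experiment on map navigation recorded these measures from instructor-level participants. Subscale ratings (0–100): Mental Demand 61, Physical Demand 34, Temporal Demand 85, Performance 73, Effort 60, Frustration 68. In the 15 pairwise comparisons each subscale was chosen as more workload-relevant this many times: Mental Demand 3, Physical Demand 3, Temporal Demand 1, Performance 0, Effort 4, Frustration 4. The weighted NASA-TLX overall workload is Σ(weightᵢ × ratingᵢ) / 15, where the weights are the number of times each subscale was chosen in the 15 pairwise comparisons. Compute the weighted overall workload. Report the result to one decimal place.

The tallies are the weights (they sum to 15).
Weighted sum = 3·61 + 3·34 + 1·85 + 0·73 + 4·60 + 4·68
            = 183 + 102 + 85 + 0 + 240 + 272 = 882.
Overall workload = 882 / 15 = 58.8000 ≈ 58.8.

58.8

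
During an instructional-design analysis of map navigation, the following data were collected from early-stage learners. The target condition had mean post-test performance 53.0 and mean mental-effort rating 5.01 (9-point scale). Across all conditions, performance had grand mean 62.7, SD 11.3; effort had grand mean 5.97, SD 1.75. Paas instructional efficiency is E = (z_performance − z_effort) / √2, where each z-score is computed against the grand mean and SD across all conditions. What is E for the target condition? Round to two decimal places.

-0.22

z_performance = (53.0 − 62.7) / 11.3 = -9.7000 / 11.3 = -0.8584.
z_effort = (5.01 − 5.97) / 1.75 = -0.9600 / 1.75 = -0.5486.
z_P − z_E = -0.8584 − (-0.5486) = -0.3098.
E = -0.3098 / √2 = -0.3098 / 1.41421 = -0.2191 ≈ -0.22.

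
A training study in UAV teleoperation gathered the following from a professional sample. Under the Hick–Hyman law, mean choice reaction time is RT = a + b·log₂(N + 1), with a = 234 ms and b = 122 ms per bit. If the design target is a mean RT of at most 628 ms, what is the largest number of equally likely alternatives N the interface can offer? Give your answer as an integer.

Set 234 + 122·log₂(N + 1) ≤ 628.
log₂(N + 1) ≤ (628 − 234) / 122 = 3.2295.
N + 1 ≤ 2^3.2295 = 9.3794.
N ≤ 8.3794, so the largest integer N is 8.

8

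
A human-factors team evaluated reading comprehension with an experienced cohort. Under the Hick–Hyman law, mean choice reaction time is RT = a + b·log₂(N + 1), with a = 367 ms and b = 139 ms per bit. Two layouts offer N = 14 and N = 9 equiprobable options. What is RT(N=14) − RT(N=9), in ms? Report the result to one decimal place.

RT(14) = 367 + 139·log₂(15) = 367 + 139·3.9069 = 910.0591 ms.
RT(9) = 367 + 139·log₂(10) = 367 + 139·3.3219 = 828.7441 ms.
Difference = 910.0591 − 828.7441 = 81.3150 ≈ 81.3 ms.

81.3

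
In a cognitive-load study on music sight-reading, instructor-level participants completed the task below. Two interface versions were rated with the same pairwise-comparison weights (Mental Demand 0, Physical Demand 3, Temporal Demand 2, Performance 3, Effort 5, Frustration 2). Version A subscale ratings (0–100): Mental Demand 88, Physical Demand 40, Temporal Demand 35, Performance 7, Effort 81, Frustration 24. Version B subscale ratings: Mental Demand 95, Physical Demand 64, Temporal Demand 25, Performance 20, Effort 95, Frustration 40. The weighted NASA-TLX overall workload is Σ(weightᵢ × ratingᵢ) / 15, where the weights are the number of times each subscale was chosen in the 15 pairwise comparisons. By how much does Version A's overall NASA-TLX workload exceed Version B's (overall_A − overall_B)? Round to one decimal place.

-12.9

Version A weighted sum = 0·88 + 3·40 + 2·35 + 3·7 + 5·81 + 2·24 = 0 + 120 + 70 + 21 + 405 + 48 = 664; overall_A = 664/15 = 44.2667.
Version B weighted sum = 0·95 + 3·64 + 2·25 + 3·20 + 5·95 + 2·40 = 0 + 192 + 50 + 60 + 475 + 80 = 857; overall_B = 857/15 = 57.1333.
Difference = 44.2667 − 57.1333 = -12.8666 ≈ -12.9.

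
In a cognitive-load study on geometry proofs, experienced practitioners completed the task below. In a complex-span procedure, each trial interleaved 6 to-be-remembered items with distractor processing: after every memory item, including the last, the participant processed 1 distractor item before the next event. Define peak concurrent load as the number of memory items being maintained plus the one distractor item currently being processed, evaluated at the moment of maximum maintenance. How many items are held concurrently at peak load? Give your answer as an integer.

7

Maintenance is greatest during the distractor(s) after memory item 6: all 6 memory items are being held.
One distractor item is concurrently being processed.
Peak concurrent load = 6 + 1 = 7 items.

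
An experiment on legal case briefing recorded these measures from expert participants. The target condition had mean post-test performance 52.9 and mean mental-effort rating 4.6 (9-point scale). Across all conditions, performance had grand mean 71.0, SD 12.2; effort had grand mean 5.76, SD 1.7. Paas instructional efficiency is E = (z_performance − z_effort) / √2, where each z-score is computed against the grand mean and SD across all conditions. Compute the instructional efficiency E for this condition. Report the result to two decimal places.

-0.57

z_performance = (52.9 − 71.0) / 12.2 = -18.1000 / 12.2 = -1.4836.
z_effort = (4.6 − 5.76) / 1.7 = -1.1600 / 1.7 = -0.6824.
z_P − z_E = -1.4836 − (-0.6824) = -0.8012.
E = -0.8012 / √2 = -0.8012 / 1.41421 = -0.5665 ≈ -0.57.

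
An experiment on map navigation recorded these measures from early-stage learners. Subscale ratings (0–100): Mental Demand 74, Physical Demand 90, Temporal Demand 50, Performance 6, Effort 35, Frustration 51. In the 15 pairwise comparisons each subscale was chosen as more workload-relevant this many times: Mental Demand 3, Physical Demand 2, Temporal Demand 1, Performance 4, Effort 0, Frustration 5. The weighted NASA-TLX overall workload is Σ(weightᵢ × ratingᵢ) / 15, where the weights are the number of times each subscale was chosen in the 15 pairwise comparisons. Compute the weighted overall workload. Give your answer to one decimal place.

48.7

The tallies are the weights (they sum to 15).
Weighted sum = 3·74 + 2·90 + 1·50 + 4·6 + 0·35 + 5·51
            = 222 + 180 + 50 + 24 + 0 + 255 = 731.
Overall workload = 731 / 15 = 48.7333 ≈ 48.7.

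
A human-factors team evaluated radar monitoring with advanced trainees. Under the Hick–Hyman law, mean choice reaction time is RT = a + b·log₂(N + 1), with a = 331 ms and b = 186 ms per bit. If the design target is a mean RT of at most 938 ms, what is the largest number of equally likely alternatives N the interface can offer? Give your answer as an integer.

Set 331 + 186·log₂(N + 1) ≤ 938.
log₂(N + 1) ≤ (938 − 331) / 186 = 3.2634.
N + 1 ≤ 2^3.2634 = 9.6024.
N ≤ 8.6024, so the largest integer N is 8.

8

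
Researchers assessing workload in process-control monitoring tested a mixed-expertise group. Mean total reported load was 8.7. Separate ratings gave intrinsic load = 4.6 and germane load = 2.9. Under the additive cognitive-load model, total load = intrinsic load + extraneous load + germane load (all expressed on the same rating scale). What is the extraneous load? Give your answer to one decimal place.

extraneous load = total − intrinsic − germane
             = 8.7 − 4.6 − 2.9 = 1.2.

1.2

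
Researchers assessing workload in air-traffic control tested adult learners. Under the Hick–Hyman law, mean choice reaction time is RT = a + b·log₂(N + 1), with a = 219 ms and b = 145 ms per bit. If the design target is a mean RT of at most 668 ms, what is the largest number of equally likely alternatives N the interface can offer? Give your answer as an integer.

Set 219 + 145·log₂(N + 1) ≤ 668.
log₂(N + 1) ≤ (668 − 219) / 145 = 3.0966.
N + 1 ≤ 2^3.0966 = 8.5540.
N ≤ 7.5540, so the largest integer N is 7.

7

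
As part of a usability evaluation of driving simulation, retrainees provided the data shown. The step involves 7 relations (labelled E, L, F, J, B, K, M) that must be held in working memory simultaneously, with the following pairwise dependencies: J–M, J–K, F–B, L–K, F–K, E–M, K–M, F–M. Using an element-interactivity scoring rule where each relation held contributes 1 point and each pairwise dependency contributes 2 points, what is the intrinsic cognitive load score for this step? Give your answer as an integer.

Count of relations held simultaneously: 7.
Count of pairwise dependencies listed: 8.
Element contribution: 7 × 1 = 7.
Interaction contribution: 8 × 2 = 16.
Intrinsic load = 7 + 16 = 23.

23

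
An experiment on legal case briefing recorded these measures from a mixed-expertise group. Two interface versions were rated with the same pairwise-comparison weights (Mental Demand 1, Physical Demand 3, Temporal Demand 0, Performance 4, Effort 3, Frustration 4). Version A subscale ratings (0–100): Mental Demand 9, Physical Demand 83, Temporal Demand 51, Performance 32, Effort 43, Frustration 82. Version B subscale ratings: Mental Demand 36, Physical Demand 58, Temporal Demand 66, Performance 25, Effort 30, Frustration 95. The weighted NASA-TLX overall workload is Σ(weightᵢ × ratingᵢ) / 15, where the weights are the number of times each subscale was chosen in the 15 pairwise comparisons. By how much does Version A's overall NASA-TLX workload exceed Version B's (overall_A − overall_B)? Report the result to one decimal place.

Version A weighted sum = 1·9 + 3·83 + 0·51 + 4·32 + 3·43 + 4·82 = 9 + 249 + 0 + 128 + 129 + 328 = 843; overall_A = 843/15 = 56.2000.
Version B weighted sum = 1·36 + 3·58 + 0·66 + 4·25 + 3·30 + 4·95 = 36 + 174 + 0 + 100 + 90 + 380 = 780; overall_B = 780/15 = 52.0000.
Difference = 56.2000 − 52.0000 = 4.2000 ≈ 4.2.

4.2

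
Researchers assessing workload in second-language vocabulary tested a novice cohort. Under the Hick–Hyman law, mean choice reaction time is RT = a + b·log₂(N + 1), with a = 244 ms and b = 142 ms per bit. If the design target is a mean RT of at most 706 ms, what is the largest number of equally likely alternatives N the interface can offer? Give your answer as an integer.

8

Set 244 + 142·log₂(N + 1) ≤ 706.
log₂(N + 1) ≤ (706 − 244) / 142 = 3.2535.
N + 1 ≤ 2^3.2535 = 9.5368.
N ≤ 8.5368, so the largest integer N is 8.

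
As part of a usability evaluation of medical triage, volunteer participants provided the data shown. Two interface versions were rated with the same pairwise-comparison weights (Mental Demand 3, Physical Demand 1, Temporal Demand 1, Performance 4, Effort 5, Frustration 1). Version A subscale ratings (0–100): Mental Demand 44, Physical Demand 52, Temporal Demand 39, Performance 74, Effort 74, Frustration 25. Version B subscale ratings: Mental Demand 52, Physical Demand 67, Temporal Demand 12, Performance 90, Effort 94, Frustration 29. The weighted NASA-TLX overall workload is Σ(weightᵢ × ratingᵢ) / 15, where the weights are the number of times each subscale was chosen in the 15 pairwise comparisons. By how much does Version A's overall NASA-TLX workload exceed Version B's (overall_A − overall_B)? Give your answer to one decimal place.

-12.0

Version A weighted sum = 3·44 + 1·52 + 1·39 + 4·74 + 5·74 + 1·25 = 132 + 52 + 39 + 296 + 370 + 25 = 914; overall_A = 914/15 = 60.9333.
Version B weighted sum = 3·52 + 1·67 + 1·12 + 4·90 + 5·94 + 1·29 = 156 + 67 + 12 + 360 + 470 + 29 = 1094; overall_B = 1094/15 = 72.9333.
Difference = 60.9333 − 72.9333 = -12.0000 ≈ -12.0.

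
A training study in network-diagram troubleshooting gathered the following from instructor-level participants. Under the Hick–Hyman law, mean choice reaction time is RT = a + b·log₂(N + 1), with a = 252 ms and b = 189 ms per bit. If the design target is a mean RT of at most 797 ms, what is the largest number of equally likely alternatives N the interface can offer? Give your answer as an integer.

Set 252 + 189·log₂(N + 1) ≤ 797.
log₂(N + 1) ≤ (797 − 252) / 189 = 2.8836.
N + 1 ≤ 2^2.8836 = 7.3799.
N ≤ 6.3799, so the largest integer N is 6.

6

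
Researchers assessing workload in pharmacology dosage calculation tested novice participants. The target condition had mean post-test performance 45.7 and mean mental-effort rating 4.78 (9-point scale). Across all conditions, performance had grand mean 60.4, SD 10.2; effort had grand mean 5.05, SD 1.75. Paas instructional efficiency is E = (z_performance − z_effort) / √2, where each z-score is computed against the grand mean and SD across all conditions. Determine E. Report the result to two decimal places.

z_performance = (45.7 − 60.4) / 10.2 = -14.7000 / 10.2 = -1.4412.
z_effort = (4.78 − 5.05) / 1.75 = -0.2700 / 1.75 = -0.1543.
z_P − z_E = -1.4412 − (-0.1543) = -1.2869.
E = -1.2869 / √2 = -1.2869 / 1.41421 = -0.9100 ≈ -0.91.

-0.91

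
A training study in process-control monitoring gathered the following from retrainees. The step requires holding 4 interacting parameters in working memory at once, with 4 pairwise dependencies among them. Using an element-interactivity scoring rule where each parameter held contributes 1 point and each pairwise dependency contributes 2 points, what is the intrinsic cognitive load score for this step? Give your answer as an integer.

Element contribution: 4 × 1 = 4.
Interaction contribution: 4 × 2 = 8.
Intrinsic load = 4 + 8 = 12.

12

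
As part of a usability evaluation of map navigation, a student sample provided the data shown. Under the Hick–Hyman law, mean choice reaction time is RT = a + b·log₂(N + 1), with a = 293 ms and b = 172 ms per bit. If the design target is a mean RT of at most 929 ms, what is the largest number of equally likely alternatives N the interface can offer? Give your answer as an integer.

Set 293 + 172·log₂(N + 1) ≤ 929.
log₂(N + 1) ≤ (929 − 293) / 172 = 3.6977.
N + 1 ≤ 2^3.6977 = 12.9753.
N ≤ 11.9753, so the largest integer N is 11.

11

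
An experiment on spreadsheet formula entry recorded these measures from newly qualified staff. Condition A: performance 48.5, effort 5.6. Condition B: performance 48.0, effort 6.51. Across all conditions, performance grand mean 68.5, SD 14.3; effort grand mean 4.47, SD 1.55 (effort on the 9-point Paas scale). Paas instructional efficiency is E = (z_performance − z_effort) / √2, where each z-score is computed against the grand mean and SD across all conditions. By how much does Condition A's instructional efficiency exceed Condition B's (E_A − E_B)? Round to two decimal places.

Condition A: z_P = (48.5 − 68.5)/14.3 = -1.3986; z_E = (5.6 − 4.47)/1.55 = 0.7290; E_A = (-1.3986 − 0.7290)/√2 = -1.5044.
Condition B: z_P = (48.0 − 68.5)/14.3 = -1.4336; z_E = (6.51 − 4.47)/1.55 = 1.3161; E_B = (-1.4336 − 1.3161)/√2 = -1.9443.
E_A − E_B = -1.5044 − (-1.9443) = 0.4399 ≈ 0.44.

0.44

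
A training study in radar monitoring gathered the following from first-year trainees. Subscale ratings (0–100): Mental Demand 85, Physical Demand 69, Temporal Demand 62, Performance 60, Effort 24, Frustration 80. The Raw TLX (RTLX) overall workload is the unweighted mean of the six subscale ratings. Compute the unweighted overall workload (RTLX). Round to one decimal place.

Sum of ratings = 85 + 69 + 62 + 60 + 24 + 80 = 380.
RTLX = 380 / 6 = 63.3333 ≈ 63.3.

63.3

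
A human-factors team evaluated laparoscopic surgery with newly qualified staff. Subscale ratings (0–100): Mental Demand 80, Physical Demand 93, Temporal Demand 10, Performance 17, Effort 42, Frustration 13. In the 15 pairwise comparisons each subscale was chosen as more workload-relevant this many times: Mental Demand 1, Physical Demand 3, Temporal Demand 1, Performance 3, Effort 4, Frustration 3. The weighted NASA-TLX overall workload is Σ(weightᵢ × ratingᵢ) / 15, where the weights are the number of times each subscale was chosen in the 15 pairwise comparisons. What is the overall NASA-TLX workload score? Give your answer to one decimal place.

The tallies are the weights (they sum to 15).
Weighted sum = 1·80 + 3·93 + 1·10 + 3·17 + 4·42 + 3·13
            = 80 + 279 + 10 + 51 + 168 + 39 = 627.
Overall workload = 627 / 15 = 41.8000 ≈ 41.8.

41.8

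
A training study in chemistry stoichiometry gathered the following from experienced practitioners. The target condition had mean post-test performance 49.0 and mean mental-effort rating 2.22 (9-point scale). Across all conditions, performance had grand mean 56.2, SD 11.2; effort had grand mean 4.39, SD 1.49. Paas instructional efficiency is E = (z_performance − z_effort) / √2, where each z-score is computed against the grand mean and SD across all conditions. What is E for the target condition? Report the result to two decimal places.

0.58

z_performance = (49.0 − 56.2) / 11.2 = -7.2000 / 11.2 = -0.6429.
z_effort = (2.22 − 4.39) / 1.49 = -2.1700 / 1.49 = -1.4564.
z_P − z_E = -0.6429 − (-1.4564) = 0.8135.
E = 0.8135 / √2 = 0.8135 / 1.41421 = 0.5752 ≈ 0.58.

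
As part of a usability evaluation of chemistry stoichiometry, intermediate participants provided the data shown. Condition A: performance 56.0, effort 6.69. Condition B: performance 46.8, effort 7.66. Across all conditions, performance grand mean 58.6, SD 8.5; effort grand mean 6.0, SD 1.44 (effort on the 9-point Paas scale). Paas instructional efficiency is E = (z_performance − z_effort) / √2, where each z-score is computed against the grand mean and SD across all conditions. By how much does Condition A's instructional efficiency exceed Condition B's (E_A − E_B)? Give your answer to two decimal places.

Condition A: z_P = (56.0 − 58.6)/8.5 = -0.3059; z_E = (6.69 − 6.0)/1.44 = 0.4792; E_A = (-0.3059 − 0.4792)/√2 = -0.5551.
Condition B: z_P = (46.8 − 58.6)/8.5 = -1.3882; z_E = (7.66 − 6.0)/1.44 = 1.1528; E_B = (-1.3882 − 1.1528)/√2 = -1.7968.
E_A − E_B = -0.5551 − (-1.7968) = 1.2417 ≈ 1.24.

1.24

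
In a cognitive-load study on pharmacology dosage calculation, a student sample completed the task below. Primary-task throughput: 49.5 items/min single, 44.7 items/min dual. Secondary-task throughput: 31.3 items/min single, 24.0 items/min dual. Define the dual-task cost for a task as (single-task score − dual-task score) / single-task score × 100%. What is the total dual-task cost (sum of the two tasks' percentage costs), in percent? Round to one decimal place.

33.0

Primary cost = (49.5 − 44.7) / 49.5 × 100% = 9.6970%.
Secondary cost = (31.3 − 24.0) / 31.3 × 100% = 23.3227%.
Total = 9.6970% + 23.3227% = 33.0197% ≈ 33.0%.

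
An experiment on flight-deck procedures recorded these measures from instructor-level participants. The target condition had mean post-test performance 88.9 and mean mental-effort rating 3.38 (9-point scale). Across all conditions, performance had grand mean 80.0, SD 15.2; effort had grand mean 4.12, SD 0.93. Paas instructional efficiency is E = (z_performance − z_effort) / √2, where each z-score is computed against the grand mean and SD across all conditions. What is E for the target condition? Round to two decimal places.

z_performance = (88.9 − 80.0) / 15.2 = 8.9000 / 15.2 = 0.5855.
z_effort = (3.38 − 4.12) / 0.93 = -0.7400 / 0.93 = -0.7957.
z_P − z_E = 0.5855 − (-0.7957) = 1.3812.
E = 1.3812 / √2 = 1.3812 / 1.41421 = 0.9767 ≈ 0.98.

0.98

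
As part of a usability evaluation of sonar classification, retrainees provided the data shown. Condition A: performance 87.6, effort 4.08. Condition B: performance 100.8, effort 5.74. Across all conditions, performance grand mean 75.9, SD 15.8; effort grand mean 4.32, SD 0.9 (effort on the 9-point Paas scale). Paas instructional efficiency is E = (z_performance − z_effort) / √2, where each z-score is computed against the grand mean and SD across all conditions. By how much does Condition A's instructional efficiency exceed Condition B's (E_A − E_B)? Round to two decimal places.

0.71

Condition A: z_P = (87.6 − 75.9)/15.8 = 0.7405; z_E = (4.08 − 4.32)/0.9 = -0.2667; E_A = (0.7405 − (-0.2667))/√2 = 0.7122.
Condition B: z_P = (100.8 − 75.9)/15.8 = 1.5759; z_E = (5.74 − 4.32)/0.9 = 1.5778; E_B = (1.5759 − 1.5778)/√2 = -0.0013.
E_A − E_B = 0.7122 − (-0.0013) = 0.7135 ≈ 0.71.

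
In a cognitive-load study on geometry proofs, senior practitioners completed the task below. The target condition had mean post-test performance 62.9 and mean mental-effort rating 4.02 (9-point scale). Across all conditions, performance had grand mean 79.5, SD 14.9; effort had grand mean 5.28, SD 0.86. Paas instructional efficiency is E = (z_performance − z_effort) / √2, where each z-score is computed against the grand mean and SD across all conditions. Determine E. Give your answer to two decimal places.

z_performance = (62.9 − 79.5) / 14.9 = -16.6000 / 14.9 = -1.1141.
z_effort = (4.02 − 5.28) / 0.86 = -1.2600 / 0.86 = -1.4651.
z_P − z_E = -1.1141 − (-1.4651) = 0.3510.
E = 0.3510 / √2 = 0.3510 / 1.41421 = 0.2482 ≈ 0.25.

0.25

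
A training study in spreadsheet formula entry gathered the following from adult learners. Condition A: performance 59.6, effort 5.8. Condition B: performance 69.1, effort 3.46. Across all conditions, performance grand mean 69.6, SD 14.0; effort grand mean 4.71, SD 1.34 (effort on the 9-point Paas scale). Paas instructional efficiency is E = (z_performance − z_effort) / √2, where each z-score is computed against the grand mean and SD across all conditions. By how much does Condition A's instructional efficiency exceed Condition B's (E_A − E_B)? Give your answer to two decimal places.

Condition A: z_P = (59.6 − 69.6)/14.0 = -0.7143; z_E = (5.8 − 4.71)/1.34 = 0.8134; E_A = (-0.7143 − 0.8134)/√2 = -1.0802.
Condition B: z_P = (69.1 − 69.6)/14.0 = -0.0357; z_E = (3.46 − 4.71)/1.34 = -0.9328; E_B = (-0.0357 − (-0.9328))/√2 = 0.6343.
E_A − E_B = -1.0802 − 0.6343 = -1.7145 ≈ -1.71.

-1.71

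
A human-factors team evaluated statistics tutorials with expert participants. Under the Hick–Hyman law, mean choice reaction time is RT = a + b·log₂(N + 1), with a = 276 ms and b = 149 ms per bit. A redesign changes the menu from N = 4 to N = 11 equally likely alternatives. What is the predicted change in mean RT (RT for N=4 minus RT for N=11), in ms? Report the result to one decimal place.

-188.2

RT(4) = 276 + 149·log₂(5) = 276 + 149·2.3219 = 621.9631 ms.
RT(11) = 276 + 149·log₂(12) = 276 + 149·3.5850 = 810.1650 ms.
Difference = 621.9631 − 810.1650 = -188.2019 ≈ -188.2 ms.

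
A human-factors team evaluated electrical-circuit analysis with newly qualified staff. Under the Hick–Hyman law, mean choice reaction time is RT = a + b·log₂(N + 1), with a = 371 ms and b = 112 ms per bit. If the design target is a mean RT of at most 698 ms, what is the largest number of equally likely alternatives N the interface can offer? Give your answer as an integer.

Set 371 + 112·log₂(N + 1) ≤ 698.
log₂(N + 1) ≤ (698 − 371) / 112 = 2.9196.
N + 1 ≤ 2^2.9196 = 7.5664.
N ≤ 6.5664, so the largest integer N is 6.

6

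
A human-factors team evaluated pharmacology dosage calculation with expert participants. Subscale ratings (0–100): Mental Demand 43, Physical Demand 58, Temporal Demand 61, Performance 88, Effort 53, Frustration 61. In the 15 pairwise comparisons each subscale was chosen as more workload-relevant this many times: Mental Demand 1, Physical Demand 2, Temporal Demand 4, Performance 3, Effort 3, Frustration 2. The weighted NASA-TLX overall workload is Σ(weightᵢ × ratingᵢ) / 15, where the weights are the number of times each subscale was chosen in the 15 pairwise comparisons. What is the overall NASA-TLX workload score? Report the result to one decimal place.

63.2

The tallies are the weights (they sum to 15).
Weighted sum = 1·43 + 2·58 + 4·61 + 3·88 + 3·53 + 2·61
            = 43 + 116 + 244 + 264 + 159 + 122 = 948.
Overall workload = 948 / 15 = 63.2000 ≈ 63.2.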